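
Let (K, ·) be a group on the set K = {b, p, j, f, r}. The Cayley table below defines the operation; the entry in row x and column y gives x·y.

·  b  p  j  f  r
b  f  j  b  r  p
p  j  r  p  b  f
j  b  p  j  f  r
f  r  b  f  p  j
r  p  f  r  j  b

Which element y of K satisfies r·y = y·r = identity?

First locate the identity: row j matches the header, so j is the identity.
Scan row r for j: r·f = j. Hence r^(-1) = f.

f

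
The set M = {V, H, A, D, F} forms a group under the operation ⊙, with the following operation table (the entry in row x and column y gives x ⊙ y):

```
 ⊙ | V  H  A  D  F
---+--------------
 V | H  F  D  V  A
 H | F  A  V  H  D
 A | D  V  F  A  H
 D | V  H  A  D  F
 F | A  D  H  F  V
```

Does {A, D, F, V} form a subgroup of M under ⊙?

No

F ⊙ A = H, which is not in {A, D, F, V}.
The subset is not closed under ⊙, so it is not a subgroup.
(Structurally, M here is isomorphic to the cyclic group Z_5.)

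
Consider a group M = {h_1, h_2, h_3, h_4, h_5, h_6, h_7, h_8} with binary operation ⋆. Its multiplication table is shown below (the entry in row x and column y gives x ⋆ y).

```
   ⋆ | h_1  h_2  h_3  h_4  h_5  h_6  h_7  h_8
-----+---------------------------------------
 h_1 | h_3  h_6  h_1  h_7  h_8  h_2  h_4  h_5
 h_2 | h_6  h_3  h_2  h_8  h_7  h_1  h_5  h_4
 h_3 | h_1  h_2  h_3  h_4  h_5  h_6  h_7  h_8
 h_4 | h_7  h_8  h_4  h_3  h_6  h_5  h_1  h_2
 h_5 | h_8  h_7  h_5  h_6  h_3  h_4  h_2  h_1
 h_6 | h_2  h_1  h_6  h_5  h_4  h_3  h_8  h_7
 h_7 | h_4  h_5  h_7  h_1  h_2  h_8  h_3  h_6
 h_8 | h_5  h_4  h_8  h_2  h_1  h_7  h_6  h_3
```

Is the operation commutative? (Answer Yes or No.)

Yes

Check whether the table is symmetric across its main diagonal.
Every entry (row x, col y) equals the entry (row y, col x), so M is abelian.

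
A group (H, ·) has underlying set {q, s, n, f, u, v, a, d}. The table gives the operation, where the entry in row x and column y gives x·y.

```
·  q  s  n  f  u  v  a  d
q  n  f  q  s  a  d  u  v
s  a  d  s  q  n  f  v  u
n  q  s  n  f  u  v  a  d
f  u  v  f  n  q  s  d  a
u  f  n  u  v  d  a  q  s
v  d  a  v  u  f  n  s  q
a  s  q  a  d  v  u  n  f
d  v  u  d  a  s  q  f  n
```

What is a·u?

Read row a, column u: a·u = v.

v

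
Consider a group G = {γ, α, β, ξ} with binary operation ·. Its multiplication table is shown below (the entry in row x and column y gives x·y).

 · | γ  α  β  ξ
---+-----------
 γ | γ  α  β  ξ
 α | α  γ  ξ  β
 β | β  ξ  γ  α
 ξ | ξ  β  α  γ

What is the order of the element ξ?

The identity element is γ (its row matches the header).
ξ^1 = ξ
ξ^2 = ξ·ξ = γ
The first power of ξ equal to the identity is ξ^2, so ord(ξ) = 2.

2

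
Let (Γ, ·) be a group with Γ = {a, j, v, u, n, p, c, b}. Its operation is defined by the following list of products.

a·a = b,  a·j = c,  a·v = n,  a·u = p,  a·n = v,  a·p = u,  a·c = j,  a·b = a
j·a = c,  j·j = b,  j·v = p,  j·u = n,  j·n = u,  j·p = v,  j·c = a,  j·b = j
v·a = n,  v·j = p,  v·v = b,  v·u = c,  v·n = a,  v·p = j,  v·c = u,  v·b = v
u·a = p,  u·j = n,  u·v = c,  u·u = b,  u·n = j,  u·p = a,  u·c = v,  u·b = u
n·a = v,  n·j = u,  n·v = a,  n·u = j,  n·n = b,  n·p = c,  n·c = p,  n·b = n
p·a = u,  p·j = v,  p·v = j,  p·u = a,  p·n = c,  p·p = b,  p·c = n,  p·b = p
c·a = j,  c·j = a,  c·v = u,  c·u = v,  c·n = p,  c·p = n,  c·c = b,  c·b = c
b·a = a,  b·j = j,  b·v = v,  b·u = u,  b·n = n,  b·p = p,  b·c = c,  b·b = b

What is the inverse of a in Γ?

a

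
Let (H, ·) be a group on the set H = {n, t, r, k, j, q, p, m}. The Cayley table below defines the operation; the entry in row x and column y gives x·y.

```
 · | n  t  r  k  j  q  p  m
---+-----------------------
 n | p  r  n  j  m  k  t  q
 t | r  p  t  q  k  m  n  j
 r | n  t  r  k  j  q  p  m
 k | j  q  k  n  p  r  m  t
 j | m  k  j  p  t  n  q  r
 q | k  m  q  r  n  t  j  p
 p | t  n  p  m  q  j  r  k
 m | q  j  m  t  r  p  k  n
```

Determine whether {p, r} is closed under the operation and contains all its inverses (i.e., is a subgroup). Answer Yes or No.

Yes

{p, r} contains the identity r.
Checking products: every product of two elements of {p, r} (read from the table) lies in {p, r}, so the set is closed.
In a finite group, a nonempty closed subset is a subgroup. So {p, r} ≤ H.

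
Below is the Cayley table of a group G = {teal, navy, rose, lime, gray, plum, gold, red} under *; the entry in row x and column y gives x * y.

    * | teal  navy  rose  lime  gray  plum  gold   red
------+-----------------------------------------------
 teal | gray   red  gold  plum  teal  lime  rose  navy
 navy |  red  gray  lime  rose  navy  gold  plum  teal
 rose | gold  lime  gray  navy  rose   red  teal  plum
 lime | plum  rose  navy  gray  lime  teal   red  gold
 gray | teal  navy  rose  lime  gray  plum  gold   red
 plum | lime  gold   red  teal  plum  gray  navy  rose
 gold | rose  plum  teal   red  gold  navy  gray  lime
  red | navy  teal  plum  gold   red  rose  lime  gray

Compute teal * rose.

Read row teal, column rose: teal * rose = gold.
(Structurally, G here is isomorphic to the elementary abelian group (Z_2)^3.)

gold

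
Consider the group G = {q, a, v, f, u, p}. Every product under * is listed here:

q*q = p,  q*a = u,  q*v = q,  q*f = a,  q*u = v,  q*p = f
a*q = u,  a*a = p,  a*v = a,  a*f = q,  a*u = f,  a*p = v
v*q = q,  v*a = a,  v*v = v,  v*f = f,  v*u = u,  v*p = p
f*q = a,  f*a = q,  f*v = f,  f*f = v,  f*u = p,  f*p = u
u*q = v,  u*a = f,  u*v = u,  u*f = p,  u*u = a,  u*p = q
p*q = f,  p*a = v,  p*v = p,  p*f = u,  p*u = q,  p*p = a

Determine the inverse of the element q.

First locate the identity: row v matches the header, so v is the identity.
Scan row q for v: q * u = v. Hence q^(-1) = u.

u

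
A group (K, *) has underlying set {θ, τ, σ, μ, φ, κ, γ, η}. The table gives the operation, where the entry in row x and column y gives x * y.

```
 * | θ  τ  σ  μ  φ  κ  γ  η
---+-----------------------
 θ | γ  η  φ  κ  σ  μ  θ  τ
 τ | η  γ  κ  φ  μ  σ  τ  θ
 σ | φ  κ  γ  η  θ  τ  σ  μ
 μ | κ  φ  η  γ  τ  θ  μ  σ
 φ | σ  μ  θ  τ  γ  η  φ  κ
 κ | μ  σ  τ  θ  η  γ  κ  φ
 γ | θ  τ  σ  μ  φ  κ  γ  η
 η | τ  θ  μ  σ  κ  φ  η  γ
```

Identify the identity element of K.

γ

The identity e satisfies e * x = x for all x, so its row in the table reproduces the column headers.
Row γ reads: θ, τ, σ, μ, φ, κ, γ, η — exactly the header order. So γ is the identity.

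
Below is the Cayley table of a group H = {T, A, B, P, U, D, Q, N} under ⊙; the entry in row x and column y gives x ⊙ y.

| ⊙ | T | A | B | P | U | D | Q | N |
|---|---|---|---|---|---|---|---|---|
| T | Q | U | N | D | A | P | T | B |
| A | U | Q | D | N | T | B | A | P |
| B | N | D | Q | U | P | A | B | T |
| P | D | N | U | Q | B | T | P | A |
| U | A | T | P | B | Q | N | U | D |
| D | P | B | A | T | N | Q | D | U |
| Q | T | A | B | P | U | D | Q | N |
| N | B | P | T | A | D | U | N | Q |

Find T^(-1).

T

First locate the identity: row Q matches the header, so Q is the identity.
Scan row T for Q: T ⊙ T = Q. Hence T^(-1) = T.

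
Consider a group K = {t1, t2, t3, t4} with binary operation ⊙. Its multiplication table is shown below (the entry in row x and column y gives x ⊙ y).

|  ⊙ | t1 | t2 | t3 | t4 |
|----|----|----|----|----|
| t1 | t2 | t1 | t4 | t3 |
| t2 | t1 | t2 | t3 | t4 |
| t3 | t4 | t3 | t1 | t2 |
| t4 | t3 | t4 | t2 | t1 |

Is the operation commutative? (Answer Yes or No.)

Check whether the table is symmetric across its main diagonal.
Every entry (row x, col y) equals the entry (row y, col x), so K is abelian.

Yes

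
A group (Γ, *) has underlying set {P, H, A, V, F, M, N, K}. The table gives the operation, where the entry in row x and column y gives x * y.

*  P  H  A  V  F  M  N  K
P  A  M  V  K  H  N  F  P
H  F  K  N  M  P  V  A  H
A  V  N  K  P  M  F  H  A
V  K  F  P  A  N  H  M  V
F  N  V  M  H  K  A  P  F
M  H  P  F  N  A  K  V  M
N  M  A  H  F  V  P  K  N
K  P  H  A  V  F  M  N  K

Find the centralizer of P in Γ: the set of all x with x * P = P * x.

Compare row P with column P entry by entry.
V * P = K = P * V, so V commutes with P.
H * P = F but P * H = M, so H does not.
Collecting the elements that commute with P: C(P) = {A, K, P, V}.

{A, K, P, V}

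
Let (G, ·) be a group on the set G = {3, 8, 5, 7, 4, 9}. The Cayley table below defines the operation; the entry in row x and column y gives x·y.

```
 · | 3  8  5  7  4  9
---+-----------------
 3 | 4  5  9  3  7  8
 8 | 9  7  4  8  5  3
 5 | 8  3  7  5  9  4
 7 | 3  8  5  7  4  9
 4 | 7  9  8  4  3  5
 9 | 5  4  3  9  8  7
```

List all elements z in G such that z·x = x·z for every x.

An element z is central iff its row equals its column in the table.
For 5: 5·3 = 8 ≠ 9 = 3·5, so 5 ∉ Z.
Checking each element this way leaves Z(G) = {7}.

{7}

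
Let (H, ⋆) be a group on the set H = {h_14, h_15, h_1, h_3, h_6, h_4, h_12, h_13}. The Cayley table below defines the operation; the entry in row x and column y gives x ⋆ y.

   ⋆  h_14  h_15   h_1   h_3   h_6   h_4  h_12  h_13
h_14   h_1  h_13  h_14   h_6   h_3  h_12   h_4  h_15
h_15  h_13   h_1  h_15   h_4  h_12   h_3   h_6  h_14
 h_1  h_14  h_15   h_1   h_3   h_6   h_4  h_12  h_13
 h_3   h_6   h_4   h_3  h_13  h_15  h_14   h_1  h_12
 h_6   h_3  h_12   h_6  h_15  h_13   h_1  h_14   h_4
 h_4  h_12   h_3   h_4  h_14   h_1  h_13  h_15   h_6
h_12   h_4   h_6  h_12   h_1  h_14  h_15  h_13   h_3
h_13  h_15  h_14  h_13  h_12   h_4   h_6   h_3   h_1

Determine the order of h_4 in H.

4

The identity element is h_1 (its row matches the header).
h_4^1 = h_4
h_4^2 = h_4 ⋆ h_4 = h_13
h_4^3 = h_13 ⋆ h_4 = h_6
h_4^4 = h_6 ⋆ h_4 = h_1
The first power of h_4 equal to the identity is h_4^4, so ord(h_4) = 4.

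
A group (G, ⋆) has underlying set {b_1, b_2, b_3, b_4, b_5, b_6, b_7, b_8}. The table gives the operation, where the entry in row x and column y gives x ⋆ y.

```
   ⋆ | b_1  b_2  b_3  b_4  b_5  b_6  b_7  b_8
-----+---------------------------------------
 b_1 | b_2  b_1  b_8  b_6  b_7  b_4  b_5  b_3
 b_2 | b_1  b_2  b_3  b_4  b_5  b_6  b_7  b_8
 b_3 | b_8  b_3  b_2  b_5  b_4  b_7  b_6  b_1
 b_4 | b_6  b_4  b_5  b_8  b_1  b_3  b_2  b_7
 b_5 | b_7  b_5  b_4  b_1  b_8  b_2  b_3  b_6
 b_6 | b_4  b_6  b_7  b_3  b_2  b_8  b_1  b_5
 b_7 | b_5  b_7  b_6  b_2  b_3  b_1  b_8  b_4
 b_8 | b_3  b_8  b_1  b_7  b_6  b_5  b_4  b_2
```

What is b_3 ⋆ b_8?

Read row b_3, column b_8: b_3 ⋆ b_8 = b_1.

b_1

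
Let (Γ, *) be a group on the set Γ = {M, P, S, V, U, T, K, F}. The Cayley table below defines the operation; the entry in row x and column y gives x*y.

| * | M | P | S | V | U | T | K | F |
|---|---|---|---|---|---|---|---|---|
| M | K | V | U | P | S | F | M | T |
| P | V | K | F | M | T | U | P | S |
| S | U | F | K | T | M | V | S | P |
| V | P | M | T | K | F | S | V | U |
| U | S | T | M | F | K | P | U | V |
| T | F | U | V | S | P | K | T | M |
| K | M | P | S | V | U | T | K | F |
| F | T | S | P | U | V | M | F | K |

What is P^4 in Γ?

P^1 = P
P^2 = P*P = K
P^3 = K*P = P
P^4 = P*P = K

K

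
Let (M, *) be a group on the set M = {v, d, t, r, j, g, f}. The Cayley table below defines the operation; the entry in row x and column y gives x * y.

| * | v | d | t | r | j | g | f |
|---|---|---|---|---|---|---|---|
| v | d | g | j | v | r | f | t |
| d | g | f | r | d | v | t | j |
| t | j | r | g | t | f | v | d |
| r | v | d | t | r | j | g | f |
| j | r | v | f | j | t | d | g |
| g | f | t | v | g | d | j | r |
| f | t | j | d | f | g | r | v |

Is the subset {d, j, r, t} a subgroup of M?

No

t * t = g, which is not in {d, j, r, t}.
The subset is not closed under *, so it is not a subgroup.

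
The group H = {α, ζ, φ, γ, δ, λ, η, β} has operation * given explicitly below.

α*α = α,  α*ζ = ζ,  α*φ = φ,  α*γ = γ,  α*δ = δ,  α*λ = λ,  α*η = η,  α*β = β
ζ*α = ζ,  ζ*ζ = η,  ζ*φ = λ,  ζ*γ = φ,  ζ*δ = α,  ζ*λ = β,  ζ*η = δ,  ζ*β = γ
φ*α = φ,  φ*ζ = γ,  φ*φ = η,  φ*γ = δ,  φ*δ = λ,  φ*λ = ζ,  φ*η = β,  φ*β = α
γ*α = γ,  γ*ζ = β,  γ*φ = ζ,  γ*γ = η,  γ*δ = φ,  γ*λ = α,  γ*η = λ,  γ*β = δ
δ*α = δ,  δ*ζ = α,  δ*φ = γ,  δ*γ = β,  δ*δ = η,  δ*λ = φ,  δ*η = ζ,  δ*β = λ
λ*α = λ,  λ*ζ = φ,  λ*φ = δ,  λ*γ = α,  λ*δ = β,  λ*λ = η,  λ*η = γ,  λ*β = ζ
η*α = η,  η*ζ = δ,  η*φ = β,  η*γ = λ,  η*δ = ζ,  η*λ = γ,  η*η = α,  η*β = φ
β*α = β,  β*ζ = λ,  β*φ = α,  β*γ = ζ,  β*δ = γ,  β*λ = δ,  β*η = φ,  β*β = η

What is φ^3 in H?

φ^1 = φ
φ^2 = φ*φ = η
φ^3 = η*φ = β

β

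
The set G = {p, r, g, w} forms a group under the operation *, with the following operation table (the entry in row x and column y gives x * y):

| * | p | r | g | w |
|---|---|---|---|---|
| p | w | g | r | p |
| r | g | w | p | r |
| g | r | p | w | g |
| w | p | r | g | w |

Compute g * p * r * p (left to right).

p

g * p = r
r * r = w
w * p = p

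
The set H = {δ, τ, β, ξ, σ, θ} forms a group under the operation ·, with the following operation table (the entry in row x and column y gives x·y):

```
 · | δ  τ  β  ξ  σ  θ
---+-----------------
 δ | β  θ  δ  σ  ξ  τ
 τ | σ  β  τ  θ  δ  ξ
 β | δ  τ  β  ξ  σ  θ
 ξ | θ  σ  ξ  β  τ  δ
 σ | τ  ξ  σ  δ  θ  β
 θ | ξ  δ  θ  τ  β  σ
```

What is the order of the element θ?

The identity element is β (its row matches the header).
θ^1 = θ
θ^2 = θ·θ = σ
θ^3 = σ·θ = β
The first power of θ equal to the identity is θ^3, so ord(θ) = 3.

3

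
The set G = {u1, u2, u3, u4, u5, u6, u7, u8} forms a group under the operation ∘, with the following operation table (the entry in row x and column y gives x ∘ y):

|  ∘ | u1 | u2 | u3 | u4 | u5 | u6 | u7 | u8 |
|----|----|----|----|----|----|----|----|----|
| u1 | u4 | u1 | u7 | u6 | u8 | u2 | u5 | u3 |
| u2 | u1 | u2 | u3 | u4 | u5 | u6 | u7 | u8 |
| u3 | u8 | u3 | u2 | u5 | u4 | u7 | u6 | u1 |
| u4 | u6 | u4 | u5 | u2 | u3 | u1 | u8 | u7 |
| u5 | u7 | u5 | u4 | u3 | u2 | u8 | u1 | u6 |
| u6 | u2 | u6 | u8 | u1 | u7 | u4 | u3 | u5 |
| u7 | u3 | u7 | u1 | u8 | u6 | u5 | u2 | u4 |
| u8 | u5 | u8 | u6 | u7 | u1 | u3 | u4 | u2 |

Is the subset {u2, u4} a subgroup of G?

{u2, u4} contains the identity u2.
Checking products: every product of two elements of {u2, u4} (read from the table) lies in {u2, u4}, so the set is closed.
In a finite group, a nonempty closed subset is a subgroup. So {u2, u4} ≤ G.

Yes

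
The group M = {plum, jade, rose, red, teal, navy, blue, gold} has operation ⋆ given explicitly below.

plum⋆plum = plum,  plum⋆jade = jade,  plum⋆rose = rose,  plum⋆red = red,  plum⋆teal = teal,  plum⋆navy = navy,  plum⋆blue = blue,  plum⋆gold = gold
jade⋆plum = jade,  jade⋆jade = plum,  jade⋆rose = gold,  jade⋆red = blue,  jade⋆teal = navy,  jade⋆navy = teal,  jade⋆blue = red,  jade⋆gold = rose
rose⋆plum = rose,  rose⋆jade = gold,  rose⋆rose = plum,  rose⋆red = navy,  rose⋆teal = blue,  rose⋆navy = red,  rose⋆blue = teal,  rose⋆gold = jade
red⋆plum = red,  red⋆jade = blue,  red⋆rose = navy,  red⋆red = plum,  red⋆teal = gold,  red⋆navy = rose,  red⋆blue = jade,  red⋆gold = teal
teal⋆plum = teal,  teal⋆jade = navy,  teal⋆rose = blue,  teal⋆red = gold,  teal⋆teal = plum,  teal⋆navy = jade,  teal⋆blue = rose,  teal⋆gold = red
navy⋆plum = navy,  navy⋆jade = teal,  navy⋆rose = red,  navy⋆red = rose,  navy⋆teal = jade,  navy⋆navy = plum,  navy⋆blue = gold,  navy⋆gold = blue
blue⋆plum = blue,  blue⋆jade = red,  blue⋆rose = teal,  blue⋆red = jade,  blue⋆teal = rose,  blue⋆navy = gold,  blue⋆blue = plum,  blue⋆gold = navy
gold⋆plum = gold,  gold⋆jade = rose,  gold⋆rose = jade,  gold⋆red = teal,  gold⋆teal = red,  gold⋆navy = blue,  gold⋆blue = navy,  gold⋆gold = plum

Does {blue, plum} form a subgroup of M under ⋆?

Yes

{blue, plum} contains the identity plum.
Checking products: every product of two elements of {blue, plum} (read from the table) lies in {blue, plum}, so the set is closed.
In a finite group, a nonempty closed subset is a subgroup. So {blue, plum} ≤ M.
(Structurally, M here is isomorphic to the elementary abelian group (Z_2)^3.)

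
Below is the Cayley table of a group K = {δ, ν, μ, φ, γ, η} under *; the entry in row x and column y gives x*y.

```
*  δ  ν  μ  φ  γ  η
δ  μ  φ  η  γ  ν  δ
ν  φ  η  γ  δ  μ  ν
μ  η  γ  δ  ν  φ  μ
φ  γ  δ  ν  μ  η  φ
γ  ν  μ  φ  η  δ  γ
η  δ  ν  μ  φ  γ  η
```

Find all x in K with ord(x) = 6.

{γ, φ}

Identity is η. Compute the order of each non-identity element by repeated multiplication:
  δ: δ → μ → η  (order 3)
  ν: ν → η  (order 2)
  μ: μ → δ → η  (order 3)
  φ: φ → μ → ν → δ → γ → η  (order 6)
  γ: γ → δ → ν → μ → φ → η  (order 6)
Elements of order 6: {γ, φ}.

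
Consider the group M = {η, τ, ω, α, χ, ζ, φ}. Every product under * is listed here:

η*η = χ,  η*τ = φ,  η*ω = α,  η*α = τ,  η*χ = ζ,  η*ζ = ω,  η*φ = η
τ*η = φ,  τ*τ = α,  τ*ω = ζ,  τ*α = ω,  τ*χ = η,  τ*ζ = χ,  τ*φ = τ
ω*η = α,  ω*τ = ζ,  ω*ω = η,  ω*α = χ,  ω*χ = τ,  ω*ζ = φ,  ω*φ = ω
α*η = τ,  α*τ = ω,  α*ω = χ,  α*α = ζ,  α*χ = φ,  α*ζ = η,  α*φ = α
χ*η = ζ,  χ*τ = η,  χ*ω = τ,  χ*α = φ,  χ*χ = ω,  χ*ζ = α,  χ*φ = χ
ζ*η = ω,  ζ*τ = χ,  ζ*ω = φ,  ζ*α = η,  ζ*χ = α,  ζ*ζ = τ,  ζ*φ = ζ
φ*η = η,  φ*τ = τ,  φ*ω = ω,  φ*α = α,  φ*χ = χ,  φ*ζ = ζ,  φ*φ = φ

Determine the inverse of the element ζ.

ω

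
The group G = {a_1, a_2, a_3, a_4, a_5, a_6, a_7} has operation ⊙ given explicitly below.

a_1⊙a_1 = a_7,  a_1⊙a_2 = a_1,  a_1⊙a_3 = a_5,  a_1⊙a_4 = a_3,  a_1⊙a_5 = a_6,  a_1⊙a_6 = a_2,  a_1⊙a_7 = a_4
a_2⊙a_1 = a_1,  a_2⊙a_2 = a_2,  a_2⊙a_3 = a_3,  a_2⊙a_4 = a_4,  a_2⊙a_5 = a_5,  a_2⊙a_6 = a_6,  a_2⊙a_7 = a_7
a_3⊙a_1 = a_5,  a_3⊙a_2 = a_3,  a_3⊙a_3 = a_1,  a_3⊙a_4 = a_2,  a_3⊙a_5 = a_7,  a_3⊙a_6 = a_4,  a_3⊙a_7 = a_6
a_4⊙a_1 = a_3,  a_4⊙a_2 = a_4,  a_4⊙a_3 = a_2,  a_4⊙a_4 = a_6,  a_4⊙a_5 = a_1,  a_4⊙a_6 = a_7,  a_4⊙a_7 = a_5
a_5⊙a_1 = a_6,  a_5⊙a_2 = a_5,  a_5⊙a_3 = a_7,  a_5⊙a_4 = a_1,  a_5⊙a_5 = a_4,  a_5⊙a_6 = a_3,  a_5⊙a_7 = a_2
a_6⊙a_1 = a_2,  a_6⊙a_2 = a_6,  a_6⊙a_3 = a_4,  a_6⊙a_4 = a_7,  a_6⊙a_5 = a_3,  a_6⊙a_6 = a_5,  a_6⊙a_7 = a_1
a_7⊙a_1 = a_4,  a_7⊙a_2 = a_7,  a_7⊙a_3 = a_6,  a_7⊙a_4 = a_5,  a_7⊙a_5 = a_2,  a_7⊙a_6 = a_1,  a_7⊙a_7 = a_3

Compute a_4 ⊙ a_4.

a_6

Read row a_4, column a_4: a_4 ⊙ a_4 = a_6.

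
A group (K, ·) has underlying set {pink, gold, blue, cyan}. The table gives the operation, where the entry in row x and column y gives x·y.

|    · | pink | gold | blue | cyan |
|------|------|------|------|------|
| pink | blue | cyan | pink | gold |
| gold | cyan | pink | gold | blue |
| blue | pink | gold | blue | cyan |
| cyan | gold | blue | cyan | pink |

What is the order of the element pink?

The identity element is blue (its row matches the header).
pink^1 = pink
pink^2 = pink·pink = blue
The first power of pink equal to the identity is pink^2, so ord(pink) = 2.
(Structurally, K here is isomorphic to the cyclic group Z_4.)

2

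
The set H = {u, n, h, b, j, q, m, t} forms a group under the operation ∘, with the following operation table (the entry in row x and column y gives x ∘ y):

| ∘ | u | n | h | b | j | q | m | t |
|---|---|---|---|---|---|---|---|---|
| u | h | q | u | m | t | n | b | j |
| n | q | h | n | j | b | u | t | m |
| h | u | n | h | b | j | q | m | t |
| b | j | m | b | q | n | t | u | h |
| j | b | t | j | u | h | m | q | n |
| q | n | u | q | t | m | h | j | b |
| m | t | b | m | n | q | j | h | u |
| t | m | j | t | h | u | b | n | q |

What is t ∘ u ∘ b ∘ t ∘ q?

t ∘ u = m
m ∘ b = n
n ∘ t = m
m ∘ q = j

j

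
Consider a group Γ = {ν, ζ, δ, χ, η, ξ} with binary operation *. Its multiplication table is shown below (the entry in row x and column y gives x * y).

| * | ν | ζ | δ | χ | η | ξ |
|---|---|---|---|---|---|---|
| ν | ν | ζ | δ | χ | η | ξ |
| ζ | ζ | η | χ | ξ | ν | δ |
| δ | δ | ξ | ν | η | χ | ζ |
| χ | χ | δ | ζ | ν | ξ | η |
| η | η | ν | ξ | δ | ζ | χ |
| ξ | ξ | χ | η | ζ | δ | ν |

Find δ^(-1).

First locate the identity: row ν matches the header, so ν is the identity.
Scan row δ for ν: δ * δ = ν. Hence δ^(-1) = δ.

δ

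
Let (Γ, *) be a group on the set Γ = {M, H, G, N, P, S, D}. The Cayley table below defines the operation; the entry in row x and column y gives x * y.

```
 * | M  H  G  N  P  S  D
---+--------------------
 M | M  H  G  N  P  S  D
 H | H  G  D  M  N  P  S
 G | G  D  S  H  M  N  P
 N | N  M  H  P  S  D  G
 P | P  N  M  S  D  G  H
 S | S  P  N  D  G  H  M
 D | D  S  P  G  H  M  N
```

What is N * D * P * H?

N * D = G
G * P = M
M * H = H

H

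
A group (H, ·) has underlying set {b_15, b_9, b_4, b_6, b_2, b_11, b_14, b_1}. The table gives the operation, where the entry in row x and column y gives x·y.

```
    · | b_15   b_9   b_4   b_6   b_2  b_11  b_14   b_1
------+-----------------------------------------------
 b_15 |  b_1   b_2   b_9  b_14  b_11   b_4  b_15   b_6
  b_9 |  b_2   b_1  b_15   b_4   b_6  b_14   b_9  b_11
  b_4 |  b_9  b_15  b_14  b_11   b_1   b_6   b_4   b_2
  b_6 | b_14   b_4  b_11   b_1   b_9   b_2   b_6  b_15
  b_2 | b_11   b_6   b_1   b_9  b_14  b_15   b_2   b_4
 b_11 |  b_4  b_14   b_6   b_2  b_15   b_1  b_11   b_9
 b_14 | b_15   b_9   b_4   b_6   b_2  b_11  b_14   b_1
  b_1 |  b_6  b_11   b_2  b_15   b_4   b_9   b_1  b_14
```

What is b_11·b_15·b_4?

b_11·b_15 = b_4
b_4·b_4 = b_14
(Structurally, H here is isomorphic to Z_2 x Z_4.)

b_14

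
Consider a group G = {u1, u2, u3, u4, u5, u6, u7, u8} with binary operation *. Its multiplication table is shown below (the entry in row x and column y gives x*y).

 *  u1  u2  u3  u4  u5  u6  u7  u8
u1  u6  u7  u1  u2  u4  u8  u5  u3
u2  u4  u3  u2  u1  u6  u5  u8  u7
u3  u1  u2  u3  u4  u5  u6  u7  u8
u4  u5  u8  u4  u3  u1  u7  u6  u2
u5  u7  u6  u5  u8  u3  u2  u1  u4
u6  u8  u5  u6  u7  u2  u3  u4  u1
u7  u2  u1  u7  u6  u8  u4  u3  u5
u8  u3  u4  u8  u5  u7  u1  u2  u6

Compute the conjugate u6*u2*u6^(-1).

The identity is u3. In row u6, the entry u3 sits in column u6, so u6^(-1) = u6.
u6*u2 = u5
u5*u6 = u2
(Structurally, G here is isomorphic to the dihedral group D_4.)

u2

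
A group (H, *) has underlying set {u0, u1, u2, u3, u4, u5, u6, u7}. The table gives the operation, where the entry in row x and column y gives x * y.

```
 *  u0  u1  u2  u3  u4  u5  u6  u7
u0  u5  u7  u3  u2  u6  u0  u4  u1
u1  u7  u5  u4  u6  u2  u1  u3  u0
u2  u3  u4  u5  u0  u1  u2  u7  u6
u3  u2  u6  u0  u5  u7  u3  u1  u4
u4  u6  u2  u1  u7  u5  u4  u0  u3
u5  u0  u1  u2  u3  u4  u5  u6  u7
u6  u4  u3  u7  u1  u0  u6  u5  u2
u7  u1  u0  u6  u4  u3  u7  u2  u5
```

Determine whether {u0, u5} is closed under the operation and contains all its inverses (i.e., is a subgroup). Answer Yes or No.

Yes

{u0, u5} contains the identity u5.
Checking products: every product of two elements of {u0, u5} (read from the table) lies in {u0, u5}, so the set is closed.
In a finite group, a nonempty closed subset is a subgroup. So {u0, u5} ≤ H.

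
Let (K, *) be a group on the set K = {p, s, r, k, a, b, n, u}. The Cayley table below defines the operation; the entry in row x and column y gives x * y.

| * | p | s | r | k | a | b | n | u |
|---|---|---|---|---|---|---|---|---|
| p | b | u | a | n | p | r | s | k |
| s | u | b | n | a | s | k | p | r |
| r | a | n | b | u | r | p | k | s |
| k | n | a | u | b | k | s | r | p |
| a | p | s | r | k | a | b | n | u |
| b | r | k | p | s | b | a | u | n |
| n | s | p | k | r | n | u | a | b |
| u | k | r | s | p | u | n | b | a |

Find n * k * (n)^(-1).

The identity is a. In row n, the entry a sits in column n, so n^(-1) = n.
n * k = r
r * n = k

k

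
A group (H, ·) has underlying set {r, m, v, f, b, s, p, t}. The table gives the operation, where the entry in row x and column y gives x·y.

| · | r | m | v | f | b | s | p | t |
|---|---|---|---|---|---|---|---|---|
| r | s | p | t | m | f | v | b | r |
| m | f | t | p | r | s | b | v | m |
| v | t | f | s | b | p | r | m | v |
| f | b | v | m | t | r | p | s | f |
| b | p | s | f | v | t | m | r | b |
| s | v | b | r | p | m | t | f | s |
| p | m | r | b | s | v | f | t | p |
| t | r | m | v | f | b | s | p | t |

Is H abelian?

No

r·m = p but m·r = f.
Since r and m do not commute, H is not abelian.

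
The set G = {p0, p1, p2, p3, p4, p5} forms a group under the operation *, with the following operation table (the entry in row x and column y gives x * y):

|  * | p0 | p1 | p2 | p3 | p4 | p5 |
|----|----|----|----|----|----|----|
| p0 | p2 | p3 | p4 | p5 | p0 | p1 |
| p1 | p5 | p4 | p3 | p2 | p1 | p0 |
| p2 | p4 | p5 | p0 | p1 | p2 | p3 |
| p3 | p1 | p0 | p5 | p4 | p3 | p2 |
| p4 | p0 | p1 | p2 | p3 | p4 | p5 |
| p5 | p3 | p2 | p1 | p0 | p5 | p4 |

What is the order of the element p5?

2

The identity element is p4 (its row matches the header).
p5^1 = p5
p5^2 = p5 * p5 = p4
The first power of p5 equal to the identity is p5^2, so ord(p5) = 2.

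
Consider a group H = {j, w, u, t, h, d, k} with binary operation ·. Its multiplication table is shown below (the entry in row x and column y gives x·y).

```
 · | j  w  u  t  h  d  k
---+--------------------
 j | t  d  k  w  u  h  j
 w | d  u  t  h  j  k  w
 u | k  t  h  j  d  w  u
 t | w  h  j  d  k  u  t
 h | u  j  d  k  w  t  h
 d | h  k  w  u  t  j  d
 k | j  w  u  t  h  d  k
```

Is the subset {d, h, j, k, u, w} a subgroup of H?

d·h = t, which is not in {d, h, j, k, u, w}.
The subset is not closed under ·, so it is not a subgroup.

No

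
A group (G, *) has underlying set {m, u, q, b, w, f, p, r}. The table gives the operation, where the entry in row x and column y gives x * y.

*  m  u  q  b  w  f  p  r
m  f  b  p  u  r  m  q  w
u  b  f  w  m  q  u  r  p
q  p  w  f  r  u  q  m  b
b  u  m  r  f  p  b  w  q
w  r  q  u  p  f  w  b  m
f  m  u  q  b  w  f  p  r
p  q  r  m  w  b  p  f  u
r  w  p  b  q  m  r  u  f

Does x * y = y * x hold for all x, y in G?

Check whether the table is symmetric across its main diagonal.
Every entry (row x, col y) equals the entry (row y, col x), so G is abelian.
(In fact G ≅ the elementary abelian group (Z_2)^3.)

Yes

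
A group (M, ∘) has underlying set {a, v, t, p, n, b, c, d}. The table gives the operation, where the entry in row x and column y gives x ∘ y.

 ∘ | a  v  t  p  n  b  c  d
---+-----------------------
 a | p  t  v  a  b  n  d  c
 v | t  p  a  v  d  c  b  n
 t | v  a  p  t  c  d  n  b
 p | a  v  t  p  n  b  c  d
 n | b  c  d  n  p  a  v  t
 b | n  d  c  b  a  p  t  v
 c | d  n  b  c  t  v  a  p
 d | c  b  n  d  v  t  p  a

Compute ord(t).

The identity element is p (its row matches the header).
t^1 = t
t^2 = t ∘ t = p
The first power of t equal to the identity is t^2, so ord(t) = 2.

2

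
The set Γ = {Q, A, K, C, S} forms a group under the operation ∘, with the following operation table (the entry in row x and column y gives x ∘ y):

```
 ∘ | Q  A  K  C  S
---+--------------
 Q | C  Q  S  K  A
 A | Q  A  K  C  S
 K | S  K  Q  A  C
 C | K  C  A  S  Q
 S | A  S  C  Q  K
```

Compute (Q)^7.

C

Q^1 = Q
Q^2 = Q ∘ Q = C
Q^3 = C ∘ Q = K
Q^4 = K ∘ Q = S
Q^5 = S ∘ Q = A
Q^6 = A ∘ Q = Q
Q^7 = Q ∘ Q = C
(Structurally, Γ here is isomorphic to the cyclic group Z_5.)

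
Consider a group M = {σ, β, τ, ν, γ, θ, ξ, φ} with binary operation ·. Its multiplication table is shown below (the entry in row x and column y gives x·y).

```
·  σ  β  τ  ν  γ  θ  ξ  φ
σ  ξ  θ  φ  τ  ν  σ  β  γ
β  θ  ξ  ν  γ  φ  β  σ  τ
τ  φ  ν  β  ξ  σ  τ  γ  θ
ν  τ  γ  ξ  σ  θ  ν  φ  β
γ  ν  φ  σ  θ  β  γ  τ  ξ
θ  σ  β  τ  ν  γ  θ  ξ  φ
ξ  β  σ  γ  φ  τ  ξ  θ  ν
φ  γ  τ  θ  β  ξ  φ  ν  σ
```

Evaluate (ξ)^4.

ξ^1 = ξ
ξ^2 = ξ·ξ = θ
ξ^3 = θ·ξ = ξ
ξ^4 = ξ·ξ = θ

θ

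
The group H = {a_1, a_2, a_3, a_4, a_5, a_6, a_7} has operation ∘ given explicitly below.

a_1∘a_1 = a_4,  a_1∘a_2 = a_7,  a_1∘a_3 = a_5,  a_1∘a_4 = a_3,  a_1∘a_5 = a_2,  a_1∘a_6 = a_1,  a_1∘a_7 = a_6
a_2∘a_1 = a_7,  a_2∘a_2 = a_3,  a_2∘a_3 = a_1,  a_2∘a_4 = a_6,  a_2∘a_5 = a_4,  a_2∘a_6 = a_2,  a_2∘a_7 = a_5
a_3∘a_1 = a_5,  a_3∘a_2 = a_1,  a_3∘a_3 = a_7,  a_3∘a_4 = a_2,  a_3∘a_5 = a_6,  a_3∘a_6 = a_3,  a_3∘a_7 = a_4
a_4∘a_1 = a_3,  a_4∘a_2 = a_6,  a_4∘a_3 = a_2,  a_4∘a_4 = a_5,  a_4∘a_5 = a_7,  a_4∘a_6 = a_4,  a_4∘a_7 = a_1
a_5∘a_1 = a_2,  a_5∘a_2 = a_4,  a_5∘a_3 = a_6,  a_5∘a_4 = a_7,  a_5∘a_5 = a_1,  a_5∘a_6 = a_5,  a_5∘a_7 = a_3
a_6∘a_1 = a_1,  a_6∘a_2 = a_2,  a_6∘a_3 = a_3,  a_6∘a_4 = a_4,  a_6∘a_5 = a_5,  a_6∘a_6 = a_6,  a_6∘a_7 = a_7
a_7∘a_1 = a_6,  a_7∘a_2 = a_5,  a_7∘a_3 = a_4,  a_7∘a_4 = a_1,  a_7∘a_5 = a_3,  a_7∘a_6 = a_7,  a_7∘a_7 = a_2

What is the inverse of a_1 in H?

First locate the identity: row a_6 matches the header, so a_6 is the identity.
Scan row a_1 for a_6: a_1 ∘ a_7 = a_6. Hence a_1^(-1) = a_7.

a_7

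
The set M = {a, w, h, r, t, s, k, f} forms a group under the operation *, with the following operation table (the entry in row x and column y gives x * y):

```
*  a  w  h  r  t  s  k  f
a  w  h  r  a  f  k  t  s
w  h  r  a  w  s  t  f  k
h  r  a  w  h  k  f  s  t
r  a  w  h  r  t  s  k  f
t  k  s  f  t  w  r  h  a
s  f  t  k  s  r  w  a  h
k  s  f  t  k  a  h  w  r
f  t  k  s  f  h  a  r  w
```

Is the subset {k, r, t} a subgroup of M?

k * k = w, which is not in {k, r, t}.
The subset is not closed under *, so it is not a subgroup.

No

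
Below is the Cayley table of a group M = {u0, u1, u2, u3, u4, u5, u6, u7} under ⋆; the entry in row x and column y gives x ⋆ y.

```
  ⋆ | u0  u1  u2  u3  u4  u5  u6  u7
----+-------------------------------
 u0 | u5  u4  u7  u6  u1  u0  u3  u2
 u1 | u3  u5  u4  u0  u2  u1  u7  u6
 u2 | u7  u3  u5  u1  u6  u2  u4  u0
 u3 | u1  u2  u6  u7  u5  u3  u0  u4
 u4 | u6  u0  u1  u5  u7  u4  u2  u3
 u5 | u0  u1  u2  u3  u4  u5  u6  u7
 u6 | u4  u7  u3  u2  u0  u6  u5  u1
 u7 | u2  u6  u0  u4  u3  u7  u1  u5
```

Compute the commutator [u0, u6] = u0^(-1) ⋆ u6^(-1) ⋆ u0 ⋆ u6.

u7

Identity is u5; from the table u0^(-1) = u0 and u6^(-1) = u6.
u0 ⋆ u6 = u3
u3 ⋆ u0 = u1
u1 ⋆ u6 = u7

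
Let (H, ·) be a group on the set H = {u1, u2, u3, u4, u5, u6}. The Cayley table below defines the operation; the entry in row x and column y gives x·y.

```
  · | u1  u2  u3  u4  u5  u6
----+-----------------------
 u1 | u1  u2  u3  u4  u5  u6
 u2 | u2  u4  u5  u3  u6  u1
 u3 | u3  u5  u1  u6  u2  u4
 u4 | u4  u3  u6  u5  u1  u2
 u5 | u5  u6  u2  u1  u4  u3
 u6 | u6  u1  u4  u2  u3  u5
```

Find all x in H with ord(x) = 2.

Identity is u1. Compute the order of each non-identity element by repeated multiplication:
  u2: u2 → u4 → u3 → u5 → u6 → u1  (order 6)
  u3: u3 → u1  (order 2)
  u4: u4 → u5 → u1  (order 3)
  u5: u5 → u4 → u1  (order 3)
  u6: u6 → u5 → u3 → u4 → u2 → u1  (order 6)
Elements of order 2: {u3}.

{u3}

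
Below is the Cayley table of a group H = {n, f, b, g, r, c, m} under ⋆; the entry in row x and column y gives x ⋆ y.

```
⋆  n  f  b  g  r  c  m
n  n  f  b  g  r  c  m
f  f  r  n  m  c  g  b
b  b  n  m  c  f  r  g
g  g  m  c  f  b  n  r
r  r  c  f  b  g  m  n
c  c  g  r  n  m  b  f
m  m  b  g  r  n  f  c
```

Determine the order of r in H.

The identity element is n (its row matches the header).
r^1 = r
r^2 = r ⋆ r = g
r^3 = g ⋆ r = b
r^4 = b ⋆ r = f
r^5 = f ⋆ r = c
r^6 = c ⋆ r = m
r^7 = m ⋆ r = n
The first power of r equal to the identity is r^7, so ord(r) = 7.

7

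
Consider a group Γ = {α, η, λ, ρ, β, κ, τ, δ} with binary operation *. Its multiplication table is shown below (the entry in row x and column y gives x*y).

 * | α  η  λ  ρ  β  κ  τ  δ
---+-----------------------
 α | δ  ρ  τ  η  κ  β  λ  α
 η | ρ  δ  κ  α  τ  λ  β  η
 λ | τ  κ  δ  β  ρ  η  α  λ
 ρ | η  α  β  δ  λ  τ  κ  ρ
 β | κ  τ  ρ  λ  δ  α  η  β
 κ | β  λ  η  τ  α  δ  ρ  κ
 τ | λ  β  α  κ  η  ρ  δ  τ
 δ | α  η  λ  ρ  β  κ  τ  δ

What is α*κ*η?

α*κ = β
β*η = τ

τ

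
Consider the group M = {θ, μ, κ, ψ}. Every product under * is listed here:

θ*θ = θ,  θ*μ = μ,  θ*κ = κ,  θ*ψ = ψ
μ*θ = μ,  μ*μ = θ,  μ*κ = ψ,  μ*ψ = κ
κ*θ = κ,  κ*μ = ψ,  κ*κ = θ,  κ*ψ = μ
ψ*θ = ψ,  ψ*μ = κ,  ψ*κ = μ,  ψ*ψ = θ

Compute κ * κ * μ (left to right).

μ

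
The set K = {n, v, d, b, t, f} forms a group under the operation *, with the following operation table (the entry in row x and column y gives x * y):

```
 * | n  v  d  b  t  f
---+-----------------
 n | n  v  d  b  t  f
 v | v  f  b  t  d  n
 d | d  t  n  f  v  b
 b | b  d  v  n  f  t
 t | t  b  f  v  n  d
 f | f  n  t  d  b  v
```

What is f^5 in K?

v

f^1 = f
f^2 = f * f = v
f^3 = v * f = n
f^4 = n * f = f
f^5 = f * f = v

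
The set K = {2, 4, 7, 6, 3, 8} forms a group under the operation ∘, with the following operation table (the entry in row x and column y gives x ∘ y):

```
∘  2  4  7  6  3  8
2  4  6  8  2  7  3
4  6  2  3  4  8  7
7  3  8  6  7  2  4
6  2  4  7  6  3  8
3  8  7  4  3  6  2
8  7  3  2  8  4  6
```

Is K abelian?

No

4 ∘ 7 = 3 but 7 ∘ 4 = 8.
Since 4 and 7 do not commute, K is not abelian.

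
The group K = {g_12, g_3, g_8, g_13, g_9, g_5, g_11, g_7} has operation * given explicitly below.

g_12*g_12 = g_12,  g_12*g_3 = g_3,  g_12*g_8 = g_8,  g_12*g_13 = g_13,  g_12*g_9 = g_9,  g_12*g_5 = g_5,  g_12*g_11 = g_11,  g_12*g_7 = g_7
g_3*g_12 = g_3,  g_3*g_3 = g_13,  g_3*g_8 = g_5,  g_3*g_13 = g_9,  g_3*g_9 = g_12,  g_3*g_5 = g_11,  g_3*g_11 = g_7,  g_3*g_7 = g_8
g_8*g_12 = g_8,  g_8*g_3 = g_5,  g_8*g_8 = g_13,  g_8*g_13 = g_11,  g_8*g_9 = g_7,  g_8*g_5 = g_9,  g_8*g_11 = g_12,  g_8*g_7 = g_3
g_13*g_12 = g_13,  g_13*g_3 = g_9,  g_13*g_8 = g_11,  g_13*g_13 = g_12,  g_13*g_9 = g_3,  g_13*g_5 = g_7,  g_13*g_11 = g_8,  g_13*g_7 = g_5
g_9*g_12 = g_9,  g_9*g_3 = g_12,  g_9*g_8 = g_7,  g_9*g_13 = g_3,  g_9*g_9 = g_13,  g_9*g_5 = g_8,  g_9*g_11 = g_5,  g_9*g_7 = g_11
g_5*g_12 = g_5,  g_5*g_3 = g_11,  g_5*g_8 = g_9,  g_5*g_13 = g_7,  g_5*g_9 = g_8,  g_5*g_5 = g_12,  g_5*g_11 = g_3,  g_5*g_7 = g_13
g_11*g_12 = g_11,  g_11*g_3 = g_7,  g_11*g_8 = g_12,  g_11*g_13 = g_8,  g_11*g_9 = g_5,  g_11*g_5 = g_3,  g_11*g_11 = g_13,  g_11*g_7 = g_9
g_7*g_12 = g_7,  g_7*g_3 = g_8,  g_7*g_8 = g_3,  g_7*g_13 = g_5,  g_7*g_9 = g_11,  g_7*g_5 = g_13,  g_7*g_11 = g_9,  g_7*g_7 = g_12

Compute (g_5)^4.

g_12

g_5^1 = g_5
g_5^2 = g_5 * g_5 = g_12
g_5^3 = g_12 * g_5 = g_5
g_5^4 = g_5 * g_5 = g_12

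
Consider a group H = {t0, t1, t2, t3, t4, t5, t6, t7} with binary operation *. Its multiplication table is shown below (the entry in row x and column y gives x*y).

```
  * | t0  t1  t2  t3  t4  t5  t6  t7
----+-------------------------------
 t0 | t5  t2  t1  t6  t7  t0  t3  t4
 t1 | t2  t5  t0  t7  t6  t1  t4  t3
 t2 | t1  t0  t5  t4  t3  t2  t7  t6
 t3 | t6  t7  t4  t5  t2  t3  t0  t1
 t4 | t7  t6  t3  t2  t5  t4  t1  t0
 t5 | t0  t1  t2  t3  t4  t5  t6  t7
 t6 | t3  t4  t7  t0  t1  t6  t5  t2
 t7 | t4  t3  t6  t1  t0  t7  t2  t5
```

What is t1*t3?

Read row t1, column t3: t1*t3 = t7.
(Structurally, H here is isomorphic to the elementary abelian group (Z_2)^3.)

t7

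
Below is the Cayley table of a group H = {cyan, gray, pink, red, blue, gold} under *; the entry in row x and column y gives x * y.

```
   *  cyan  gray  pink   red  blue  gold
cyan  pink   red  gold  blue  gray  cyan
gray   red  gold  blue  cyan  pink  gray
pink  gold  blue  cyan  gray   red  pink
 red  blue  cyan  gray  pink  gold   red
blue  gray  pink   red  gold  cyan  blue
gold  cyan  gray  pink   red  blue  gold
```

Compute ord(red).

6

The identity element is gold (its row matches the header).
red^1 = red
red^2 = red * red = pink
red^3 = pink * red = gray
red^4 = gray * red = cyan
red^5 = cyan * red = blue
red^6 = blue * red = gold
The first power of red equal to the identity is red^6, so ord(red) = 6.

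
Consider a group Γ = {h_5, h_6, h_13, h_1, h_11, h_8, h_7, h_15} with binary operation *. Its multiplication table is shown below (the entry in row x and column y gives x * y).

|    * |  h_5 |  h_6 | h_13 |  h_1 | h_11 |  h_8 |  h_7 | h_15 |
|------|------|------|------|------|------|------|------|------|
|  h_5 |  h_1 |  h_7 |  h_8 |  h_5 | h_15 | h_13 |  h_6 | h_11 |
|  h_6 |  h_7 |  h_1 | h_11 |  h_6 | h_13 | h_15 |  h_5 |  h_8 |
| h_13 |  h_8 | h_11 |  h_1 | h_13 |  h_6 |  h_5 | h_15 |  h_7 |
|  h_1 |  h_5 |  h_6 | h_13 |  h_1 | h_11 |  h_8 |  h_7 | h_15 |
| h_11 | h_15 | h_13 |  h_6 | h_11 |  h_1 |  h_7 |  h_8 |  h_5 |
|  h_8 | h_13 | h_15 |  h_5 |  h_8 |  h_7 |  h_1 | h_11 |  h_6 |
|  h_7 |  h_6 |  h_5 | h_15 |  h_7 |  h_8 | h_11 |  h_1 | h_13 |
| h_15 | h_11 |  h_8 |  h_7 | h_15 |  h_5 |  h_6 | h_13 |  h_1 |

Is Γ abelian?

Yes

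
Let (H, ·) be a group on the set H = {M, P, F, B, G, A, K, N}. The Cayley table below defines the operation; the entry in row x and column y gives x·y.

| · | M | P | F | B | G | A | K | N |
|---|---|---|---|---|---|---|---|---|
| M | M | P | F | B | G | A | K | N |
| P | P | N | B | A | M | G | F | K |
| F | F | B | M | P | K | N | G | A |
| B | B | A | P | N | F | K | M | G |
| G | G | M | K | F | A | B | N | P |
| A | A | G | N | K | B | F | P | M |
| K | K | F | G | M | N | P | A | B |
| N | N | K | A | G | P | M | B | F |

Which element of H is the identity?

The identity e satisfies e·x = x for all x, so its row in the table reproduces the column headers.
Row M reads: M, P, F, B, G, A, K, N — exactly the header order. So M is the identity.
(Structurally, H here is isomorphic to the cyclic group Z_8.)

M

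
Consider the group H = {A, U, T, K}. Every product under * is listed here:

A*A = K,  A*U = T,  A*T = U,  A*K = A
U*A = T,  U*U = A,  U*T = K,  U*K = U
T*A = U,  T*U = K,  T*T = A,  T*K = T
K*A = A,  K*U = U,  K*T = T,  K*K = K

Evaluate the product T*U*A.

A

T*U = K
K*A = A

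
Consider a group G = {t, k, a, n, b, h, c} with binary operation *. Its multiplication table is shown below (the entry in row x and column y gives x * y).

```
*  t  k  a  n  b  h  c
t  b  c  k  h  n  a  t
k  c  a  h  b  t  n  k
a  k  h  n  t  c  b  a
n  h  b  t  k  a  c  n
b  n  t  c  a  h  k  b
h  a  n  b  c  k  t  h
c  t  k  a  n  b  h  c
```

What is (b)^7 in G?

c

b^1 = b
b^2 = b * b = h
b^3 = h * b = k
b^4 = k * b = t
b^5 = t * b = n
b^6 = n * b = a
b^7 = a * b = c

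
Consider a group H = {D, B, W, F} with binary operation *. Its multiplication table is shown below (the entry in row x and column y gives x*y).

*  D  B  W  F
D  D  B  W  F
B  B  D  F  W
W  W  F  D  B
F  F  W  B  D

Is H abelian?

Check whether the table is symmetric across its main diagonal.
Every entry (row x, col y) equals the entry (row y, col x), so H is abelian.

Yes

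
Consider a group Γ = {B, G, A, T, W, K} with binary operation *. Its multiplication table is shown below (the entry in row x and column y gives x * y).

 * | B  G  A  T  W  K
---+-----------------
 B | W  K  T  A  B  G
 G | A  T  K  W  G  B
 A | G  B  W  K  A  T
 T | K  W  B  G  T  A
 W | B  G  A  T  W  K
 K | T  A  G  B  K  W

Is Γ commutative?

T * K = A but K * T = B.
Since T and K do not commute, Γ is not abelian.

No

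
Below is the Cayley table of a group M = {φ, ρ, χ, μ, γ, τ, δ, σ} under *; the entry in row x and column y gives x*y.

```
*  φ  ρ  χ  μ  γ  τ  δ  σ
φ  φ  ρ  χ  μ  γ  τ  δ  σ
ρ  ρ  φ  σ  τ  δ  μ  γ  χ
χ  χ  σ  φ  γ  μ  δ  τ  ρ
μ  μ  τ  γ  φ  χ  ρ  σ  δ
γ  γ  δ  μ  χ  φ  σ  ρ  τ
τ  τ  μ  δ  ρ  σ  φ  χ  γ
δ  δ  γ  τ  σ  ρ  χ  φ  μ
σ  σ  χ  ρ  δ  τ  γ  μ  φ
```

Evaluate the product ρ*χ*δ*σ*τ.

χ

ρ*χ = σ
σ*δ = μ
μ*σ = δ
δ*τ = χ
(Structurally, M here is isomorphic to the elementary abelian group (Z_2)^3.)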